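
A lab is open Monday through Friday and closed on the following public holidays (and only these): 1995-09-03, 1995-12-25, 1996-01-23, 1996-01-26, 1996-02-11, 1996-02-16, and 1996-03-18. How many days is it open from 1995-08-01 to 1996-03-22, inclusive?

164

1995-08-01 is a Tuesday.
That's 235 days from start to end, counting both.
235 = 7 × 33 + 4, so there are 33 full weeks plus 4 extra days.
Each full week contributes 5 weekdays (Mon–Fri): 33 × 5 = 165.
The 4 extra days are Tuesday, Wednesday, Thursday, Friday — 4 of them qualify.
Total: 165 + 4 = 169.
Holidays: 1995-09-03 (Sun); 1995-12-25 (Mon); 1996-01-23 (Tue); 1996-01-26 (Fri); 1996-02-11 (Sun); 1996-02-16 (Fri); 1996-03-18 (Mon).
5 of the 7 holidays fall on weekdays; the rest are weekends and were already excluded.
Business days: 169 − 5 = 164.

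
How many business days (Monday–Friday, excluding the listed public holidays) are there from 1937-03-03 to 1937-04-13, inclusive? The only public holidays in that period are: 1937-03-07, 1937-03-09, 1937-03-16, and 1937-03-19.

1937-03-03 is a Wednesday.
From 1937-03-03 to 1937-04-13 is 42 days inclusive.
42 = 7 × 6, so the span is exactly 6 full weeks.
Each full week contributes 5 weekdays (Mon–Fri): 6 × 5 = 30.
Total: 30.
Holidays: 1937-03-07 (Sun); 1937-03-09 (Tue); 1937-03-16 (Tue); 1937-03-19 (Fri).
3 of the 4 holidays fall on weekdays; the rest are weekends and were already excluded.
Business days: 30 − 3 = 27.

27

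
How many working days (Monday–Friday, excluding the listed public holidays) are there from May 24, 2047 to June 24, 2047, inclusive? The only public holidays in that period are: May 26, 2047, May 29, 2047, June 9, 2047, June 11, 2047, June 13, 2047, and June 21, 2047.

18 working days

May 24, 2047 is a Friday.
That's 32 days from start to end, counting both.
32 = 7 × 4 + 4, so there are 4 full weeks plus 4 extra days.
Each full week contributes 5 weekdays (Mon–Fri): 4 × 5 = 20.
The 4 extra days are Fri, Sat, Sun, Mon — 2 of them qualify.
Total: 20 + 2 = 22.
Holidays: May 26, 2047 (Sun); May 29, 2047 (Wed); June 9, 2047 (Sun); June 11, 2047 (Tue); June 13, 2047 (Thu); June 21, 2047 (Fri).
4 of the 6 holidays fall on weekdays; the rest are weekends and were already excluded.
Business days: 22 − 4 = 18.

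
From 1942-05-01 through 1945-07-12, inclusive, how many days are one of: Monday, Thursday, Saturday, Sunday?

1942-05-01 is a Friday.
That's 1169 days from start to end, counting both.
1169 = 7 × 167, so the span is exactly 167 full weeks.
Each full week contributes 4 days from the set (Mon, Thu, Sat, Sun): 167 × 4 = 668.

668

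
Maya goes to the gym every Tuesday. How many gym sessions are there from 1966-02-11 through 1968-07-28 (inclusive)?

128 Tuesdays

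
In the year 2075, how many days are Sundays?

Jan 1, 2075 is a Tuesday.
From Jan 1, 2075 to Dec 31, 2075 is 365 days inclusive.
365 = 7 × 52 + 1, so there are 52 full weeks plus 1 extra day.
Each full week contributes one Sunday: 52 so far.
The 1 extra day is Tuesday — none qualify.
Total: 52 + 0 = 52.

52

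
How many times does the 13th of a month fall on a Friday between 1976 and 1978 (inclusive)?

5

Friday-the-13ths by year:
1976: Feb, Aug
1977: May
1978: Jan, Oct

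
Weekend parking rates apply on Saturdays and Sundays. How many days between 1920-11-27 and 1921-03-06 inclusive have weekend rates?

1920-11-27 is a Saturday.
The range spans 100 days (inclusive of both endpoints).
100 = 7 × 14 + 2, so there are 14 full weeks plus 2 extra days.
Each full week contributes 2 weekend days (Sat, Sun): 14 × 2 = 28.
The 2 extra days are Saturday, Sunday — 2 of them qualify.
Total: 28 + 2 = 30.

30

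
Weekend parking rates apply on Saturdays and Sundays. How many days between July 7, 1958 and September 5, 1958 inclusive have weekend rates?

July 7, 1958 is a Monday.
From July 7, 1958 to September 5, 1958 is 61 days inclusive.
61 = 7 × 8 + 5, so there are 8 full weeks plus 5 extra days.
Each full week contributes 2 weekend days (Sat, Sun): 8 × 2 = 16.
The 5 extra days are Mon, Tue, Wed, Thu, Fri — none qualify.
Total: 16 + 0 = 16.

16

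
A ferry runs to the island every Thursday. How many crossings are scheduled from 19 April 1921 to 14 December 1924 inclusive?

191 Thursdays

19 April 1921 is a Tuesday.
That's 1336 days from start to end, counting both.
1336 = 7 × 190 + 6, so there are 190 full weeks plus 6 extra days.
Each full week contributes one Thursday: 190 so far.
The 6 extra days are Tuesday, Wednesday, Thursday, Friday, Saturday, Sunday — 1 of them qualifies.
Total: 190 + 1 = 191.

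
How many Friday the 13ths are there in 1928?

The 13th falls on a Friday when the month's 13th has weekday Fri.
Jan 13 is Fri ✓; Feb 13 is Mon; Mar 13 is Tue; Apr 13 is Fri ✓; May 13 is Sun; Jun 13 is Wed; Jul 13 is Fri ✓; Aug 13 is Mon; Sep 13 is Thu; Oct 13 is Sat; Nov 13 is Tue; Dec 13 is Thu.
Friday the 13ths: Jan, Apr, Jul.

3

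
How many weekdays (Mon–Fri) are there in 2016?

261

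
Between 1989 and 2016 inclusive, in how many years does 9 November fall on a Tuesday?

Day of week of November 9 in each year:
1989: Thu, 1990: Fri, 1991: Sat, 1992: Mon, 1993: Tue ✓, 1994: Wed, 1995: Thu, 1996: Sat, 1997: Sun, 1998: Mon, 1999: Tue ✓, 2000: Thu, 2001: Fri, 2002: Sat, 2003: Sun, 2004: Tue ✓, 2005: Wed, 2006: Thu, 2007: Fri, 2008: Sun, 2009: Mon, 2010: Tue ✓, 2011: Wed, 2012: Fri, 2013: Sat, 2014: Sun, 2015: Mon, 2016: Wed
Tuesdays: 1993, 1999, 2004, 2010.

4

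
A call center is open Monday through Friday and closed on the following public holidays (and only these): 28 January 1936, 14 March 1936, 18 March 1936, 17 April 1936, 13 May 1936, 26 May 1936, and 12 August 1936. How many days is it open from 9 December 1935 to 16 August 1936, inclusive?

174

9 December 1935 is a Monday.
That's 252 days from start to end, counting both.
252 = 7 × 36, so the span is exactly 36 full weeks.
Each full week contributes 5 weekdays (Mon–Fri): 36 × 5 = 180.
Holidays: 28 January 1936 (Tue); 14 March 1936 (Sat); 18 March 1936 (Wed); 17 April 1936 (Fri); 13 May 1936 (Wed); 26 May 1936 (Tue); 12 August 1936 (Wed).
6 of the 7 holidays fall on weekdays; the rest are weekends and were already excluded.
Business days: 180 − 6 = 174.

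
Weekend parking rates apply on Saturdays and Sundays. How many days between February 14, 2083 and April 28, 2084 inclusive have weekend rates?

February 14, 2083 is a Sunday.
From February 14, 2083 to April 28, 2084 is 440 days inclusive.
440 = 7 × 62 + 6, so there are 62 full weeks plus 6 extra days.
Each full week contributes 2 weekend days (Sat, Sun): 62 × 2 = 124.
The 6 extra days are Sun, Mon, Tue, Wed, Thu, Fri — 1 of them qualifies.
Total: 124 + 1 = 125.

125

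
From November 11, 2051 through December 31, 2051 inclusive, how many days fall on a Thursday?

7

November 11, 2051 is a Saturday.
That's 51 days from start to end, counting both.
51 = 7 × 7 + 2, so there are 7 full weeks plus 2 extra days.
Each full week contributes one Thursday: 7 so far.
The 2 extra days are Sat, Sun — none qualify.
Total: 7 + 0 = 7.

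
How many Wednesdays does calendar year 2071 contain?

52

2071-01-01 is a Thursday.
The range spans 365 days (inclusive of both endpoints).
365 = 7 × 52 + 1, so there are 52 full weeks plus 1 extra day.
Each full week contributes one Wednesday: 52 so far.
The 1 extra day is Thu — none qualify.
Total: 52 + 0 = 52.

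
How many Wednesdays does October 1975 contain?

1975-10-01 is a Wednesday.
The range spans 31 days (inclusive of both endpoints).
31 = 7 × 4 + 3, so there are 4 full weeks plus 3 extra days.
Each full week contributes one Wednesday: 4 so far.
The 3 extra days are Wednesday, Thursday, Friday — 1 of them qualifies.
Total: 4 + 1 = 5.

5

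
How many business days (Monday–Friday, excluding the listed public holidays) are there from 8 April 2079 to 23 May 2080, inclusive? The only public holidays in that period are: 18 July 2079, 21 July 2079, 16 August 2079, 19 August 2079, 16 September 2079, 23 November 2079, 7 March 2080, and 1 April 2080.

8 April 2079 is a Saturday.
That's 412 days from start to end, counting both.
412 = 7 × 58 + 6, so there are 58 full weeks plus 6 extra days.
Each full week contributes 5 weekdays (Mon–Fri): 58 × 5 = 290.
The 6 extra days are Sat, Sun, Mon, Tue, Wed, Thu — 4 of them qualify.
Total: 290 + 4 = 294.
Holidays: 18 July 2079 (Tue); 21 July 2079 (Fri); 16 August 2079 (Wed); 19 August 2079 (Sat); 16 September 2079 (Sat); 23 November 2079 (Thu); 7 March 2080 (Thu); 1 April 2080 (Mon).
6 of the 8 holidays fall on weekdays; the rest are weekends and were already excluded.
Business days: 294 − 6 = 288.

288 business days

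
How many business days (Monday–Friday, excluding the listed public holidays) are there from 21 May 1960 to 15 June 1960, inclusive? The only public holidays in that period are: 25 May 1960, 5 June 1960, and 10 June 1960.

16

21 May 1960 is a Saturday.
From 21 May 1960 to 15 June 1960 is 26 days inclusive.
26 = 7 × 3 + 5, so there are 3 full weeks plus 5 extra days.
Each full week contributes 5 weekdays (Mon–Fri): 3 × 5 = 15.
The 5 extra days are Sat, Sun, Mon, Tue, Wed — 3 of them qualify.
Total: 15 + 3 = 18.
Holidays: 25 May 1960 (Wed); 5 June 1960 (Sun); 10 June 1960 (Fri).
2 of the 3 holidays fall on weekdays; the rest are weekends and were already excluded.
Business days: 18 − 2 = 16.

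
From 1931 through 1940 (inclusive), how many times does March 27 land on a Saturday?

1

Day of week of March 27 in each year:
1931: Fri, 1932: Sun, 1933: Mon, 1934: Tue, 1935: Wed, 1936: Fri, 1937: Sat ✓, 1938: Sun, 1939: Mon, 1940: Wed
Saturdays: 1937.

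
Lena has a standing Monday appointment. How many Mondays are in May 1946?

4

May 1, 1946 is a Wednesday.
The range spans 31 days (inclusive of both endpoints).
31 = 7 × 4 + 3, so there are 4 full weeks plus 3 extra days.
Each full week contributes one Monday: 4 so far.
The 3 extra days are Wednesday, Thursday, Friday — none qualify.
Total: 4 + 0 = 4.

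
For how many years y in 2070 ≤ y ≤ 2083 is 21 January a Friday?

1

Day of week of January 21 in each year:
2070: Tue, 2071: Wed, 2072: Thu, 2073: Sat, 2074: Sun, 2075: Mon, 2076: Tue, 2077: Thu, 2078: Fri ✓, 2079: Sat, 2080: Sun, 2081: Tue, 2082: Wed, 2083: Thu
Fridays: 2078.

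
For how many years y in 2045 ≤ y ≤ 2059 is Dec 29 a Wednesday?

2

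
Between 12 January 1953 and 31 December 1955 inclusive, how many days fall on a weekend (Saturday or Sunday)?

12 January 1953 is a Monday.
From 12 January 1953 to 31 December 1955 is 1084 days inclusive.
1084 = 7 × 154 + 6, so there are 154 full weeks plus 6 extra days.
Each full week contributes 2 weekend days (Sat, Sun): 154 × 2 = 308.
The 6 extra days are Mon, Tue, Wed, Thu, Fri, Sat — 1 of them qualifies.
Total: 308 + 1 = 309.

309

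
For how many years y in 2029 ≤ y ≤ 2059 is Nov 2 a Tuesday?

4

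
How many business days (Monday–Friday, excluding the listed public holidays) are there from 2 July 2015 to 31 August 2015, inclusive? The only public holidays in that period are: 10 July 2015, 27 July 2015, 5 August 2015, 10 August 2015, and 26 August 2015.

2 July 2015 is a Thursday.
The range spans 61 days (inclusive of both endpoints).
61 = 7 × 8 + 5, so there are 8 full weeks plus 5 extra days.
Each full week contributes 5 weekdays (Mon–Fri): 8 × 5 = 40.
The 5 extra days are Thursday, Friday, Saturday, Sunday, Monday — 3 of them qualify.
Total: 40 + 3 = 43.
Holidays: 10 July 2015 (Fri); 27 July 2015 (Mon); 5 August 2015 (Wed); 10 August 2015 (Mon); 26 August 2015 (Wed).
All 5 holidays fall on weekdays, so subtract 5.
Business days: 43 − 5 = 38.

38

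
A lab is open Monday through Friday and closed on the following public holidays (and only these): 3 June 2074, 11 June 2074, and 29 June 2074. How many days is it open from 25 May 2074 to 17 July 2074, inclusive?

36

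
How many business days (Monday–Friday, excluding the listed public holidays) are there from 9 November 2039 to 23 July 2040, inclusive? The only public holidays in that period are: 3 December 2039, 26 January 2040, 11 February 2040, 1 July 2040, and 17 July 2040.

182

9 November 2039 is a Wednesday.
From 9 November 2039 to 23 July 2040 is 258 days inclusive.
258 = 7 × 36 + 6, so there are 36 full weeks plus 6 extra days.
Each full week contributes 5 weekdays (Mon–Fri): 36 × 5 = 180.
The 6 extra days are Wednesday, Thursday, Friday, Saturday, Sunday, Monday — 4 of them qualify.
Total: 180 + 4 = 184.
Holidays: 3 December 2039 (Sat); 26 January 2040 (Thu); 11 February 2040 (Sat); 1 July 2040 (Sun); 17 July 2040 (Tue).
2 of the 5 holidays fall on weekdays; the rest are weekends and were already excluded.
Business days: 184 − 2 = 182.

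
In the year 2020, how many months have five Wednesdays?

A month has five Wednesdays exactly when Wednesday falls within its first (length − 28) days.
Jan: 31 days, starts Wed → 5 of Wed, Thu, Fri ✓
Feb: 29 days, starts Sat → 5 of Sat
Mar: 31 days, starts Sun → 5 of Sun, Mon, Tue
Apr: 30 days, starts Wed → 5 of Wed, Thu ✓
May: 31 days, starts Fri → 5 of Fri, Sat, Sun
Jun: 30 days, starts Mon → 5 of Mon, Tue
Jul: 31 days, starts Wed → 5 of Wed, Thu, Fri ✓
Aug: 31 days, starts Sat → 5 of Sat, Sun, Mon
Sep: 30 days, starts Tue → 5 of Tue, Wed ✓
Oct: 31 days, starts Thu → 5 of Thu, Fri, Sat
Nov: 30 days, starts Sun → 5 of Sun, Mon
Dec: 31 days, starts Tue → 5 of Tue, Wed, Thu ✓
Months with five Wednesdays: Jan, Apr, Jul, Sep, Dec.

5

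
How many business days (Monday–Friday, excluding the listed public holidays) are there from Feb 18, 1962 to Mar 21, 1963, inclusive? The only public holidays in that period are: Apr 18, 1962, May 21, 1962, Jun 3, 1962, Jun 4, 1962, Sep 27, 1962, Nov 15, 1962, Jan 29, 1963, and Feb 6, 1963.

Feb 18, 1962 is a Sunday.
That's 397 days from start to end, counting both.
397 = 7 × 56 + 5, so there are 56 full weeks plus 5 extra days.
Each full week contributes 5 weekdays (Mon–Fri): 56 × 5 = 280.
The 5 extra days are Sunday, Monday, Tuesday, Wednesday, Thursday — 4 of them qualify.
Total: 280 + 4 = 284.
Holidays: Apr 18, 1962 (Wed); May 21, 1962 (Mon); Jun 3, 1962 (Sun); Jun 4, 1962 (Mon); Sep 27, 1962 (Thu); Nov 15, 1962 (Thu); Jan 29, 1963 (Tue); Feb 6, 1963 (Wed).
7 of the 8 holidays fall on weekdays; the rest are weekends and were already excluded.
Business days: 284 − 7 = 277.

277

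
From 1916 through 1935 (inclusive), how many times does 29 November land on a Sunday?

Day of week of November 29 in each year:
1916: Wed, 1917: Thu, 1918: Fri, 1919: Sat, 1920: Mon, 1921: Tue, 1922: Wed, 1923: Thu, 1924: Sat, 1925: Sun ✓, 1926: Mon, 1927: Tue, 1928: Thu, 1929: Fri, 1930: Sat, 1931: Sun ✓, 1932: Tue, 1933: Wed, 1934: Thu, 1935: Fri
Sundays: 1925, 1931.

2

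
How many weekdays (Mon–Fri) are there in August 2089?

23

1 August 2089 is a Monday.
From 1 August 2089 to 31 August 2089 is 31 days inclusive.
31 = 7 × 4 + 3, so there are 4 full weeks plus 3 extra days.
Each full week contributes 5 weekdays (Mon–Fri): 4 × 5 = 20.
The 3 extra days are Mon, Tue, Wed — 3 of them qualify.
Total: 20 + 3 = 23.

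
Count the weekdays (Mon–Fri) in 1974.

1 January 1974 is a Tuesday.
From 1 January 1974 to 31 December 1974 is 365 days inclusive.
365 = 7 × 52 + 1, so there are 52 full weeks plus 1 extra day.
Each full week contributes 5 weekdays (Mon–Fri): 52 × 5 = 260.
The 1 extra day is Tuesday — 1 of them qualifies.
Total: 260 + 1 = 261.

261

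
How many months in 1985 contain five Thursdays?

A month has five Thursdays exactly when Thursday falls within its first (length − 28) days.
Jan: 31 days, starts Tue → 5 of Tue, Wed, Thu ✓
Feb: 28 days, starts Fri → 5 of (none)
Mar: 31 days, starts Fri → 5 of Fri, Sat, Sun
Apr: 30 days, starts Mon → 5 of Mon, Tue
May: 31 days, starts Wed → 5 of Wed, Thu, Fri ✓
Jun: 30 days, starts Sat → 5 of Sat, Sun
Jul: 31 days, starts Mon → 5 of Mon, Tue, Wed
Aug: 31 days, starts Thu → 5 of Thu, Fri, Sat ✓
Sep: 30 days, starts Sun → 5 of Sun, Mon
Oct: 31 days, starts Tue → 5 of Tue, Wed, Thu ✓
Nov: 30 days, starts Fri → 5 of Fri, Sat
Dec: 31 days, starts Sun → 5 of Sun, Mon, Tue
Months with five Thursdays: Jan, May, Aug, Oct.

4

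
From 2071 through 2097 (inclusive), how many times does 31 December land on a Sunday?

4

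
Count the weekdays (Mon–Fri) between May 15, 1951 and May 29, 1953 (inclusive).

May 15, 1951 is a Tuesday.
The range spans 746 days (inclusive of both endpoints).
746 = 7 × 106 + 4, so there are 106 full weeks plus 4 extra days.
Each full week contributes 5 weekdays (Mon–Fri): 106 × 5 = 530.
The 4 extra days are Tue, Wed, Thu, Fri — 4 of them qualify.
Total: 530 + 4 = 534.

534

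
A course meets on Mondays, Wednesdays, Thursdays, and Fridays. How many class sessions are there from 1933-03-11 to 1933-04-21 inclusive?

24

1933-03-11 is a Saturday.
The range spans 42 days (inclusive of both endpoints).
42 = 7 × 6, so the span is exactly 6 full weeks.
Each full week contributes 4 days from the set (Mon, Wed, Thu, Fri): 6 × 4 = 24.
Total: 24.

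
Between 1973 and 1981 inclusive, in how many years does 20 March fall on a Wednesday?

Day of week of March 20 in each year:
1973: Tue, 1974: Wed ✓, 1975: Thu, 1976: Sat, 1977: Sun, 1978: Mon, 1979: Tue, 1980: Thu, 1981: Fri
Wednesdays: 1974.

1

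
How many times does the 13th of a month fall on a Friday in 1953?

3

The 13th falls on a Friday when the month's 13th has weekday Fri.
Jan 13 is Tue; Feb 13 is Fri ✓; Mar 13 is Fri ✓; Apr 13 is Mon; May 13 is Wed; Jun 13 is Sat; Jul 13 is Mon; Aug 13 is Thu; Sep 13 is Sun; Oct 13 is Tue; Nov 13 is Fri ✓; Dec 13 is Sun.
Friday the 13ths: Feb, Mar, Nov.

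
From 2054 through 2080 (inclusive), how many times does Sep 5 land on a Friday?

3

Day of week of September 5 in each year:
2054: Sat, 2055: Sun, 2056: Tue, 2057: Wed, 2058: Thu, 2059: Fri ✓, 2060: Sun, 2061: Mon, 2062: Tue, 2063: Wed, 2064: Fri ✓, 2065: Sat, 2066: Sun, 2067: Mon, 2068: Wed, 2069: Thu, 2070: Fri ✓, 2071: Sat, 2072: Mon, 2073: Tue, 2074: Wed, 2075: Thu, 2076: Sat, 2077: Sun, 2078: Mon, 2079: Tue, 2080: Thu
Fridays: 2059, 2064, 2070.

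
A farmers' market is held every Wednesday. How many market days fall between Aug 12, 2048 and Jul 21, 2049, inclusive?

Aug 12, 2048 is a Wednesday.
From Aug 12, 2048 to Jul 21, 2049 is 344 days inclusive.
344 = 7 × 49 + 1, so there are 49 full weeks plus 1 extra day.
Each full week contributes one Wednesday: 49 so far.
The 1 extra day is Wednesday — 1 of them qualifies.
Total: 49 + 1 = 50.

50 Wednesdays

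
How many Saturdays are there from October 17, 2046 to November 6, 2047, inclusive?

55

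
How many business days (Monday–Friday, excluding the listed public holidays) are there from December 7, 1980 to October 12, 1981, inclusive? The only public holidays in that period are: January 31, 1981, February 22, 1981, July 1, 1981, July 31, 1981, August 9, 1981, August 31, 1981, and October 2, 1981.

December 7, 1980 is a Sunday.
From December 7, 1980 to October 12, 1981 is 310 days inclusive.
310 = 7 × 44 + 2, so there are 44 full weeks plus 2 extra days.
Each full week contributes 5 weekdays (Mon–Fri): 44 × 5 = 220.
The 2 extra days are Sunday, Monday — 1 of them qualifies.
Total: 220 + 1 = 221.
Holidays: January 31, 1981 (Sat); February 22, 1981 (Sun); July 1, 1981 (Wed); July 31, 1981 (Fri); August 9, 1981 (Sun); August 31, 1981 (Mon); October 2, 1981 (Fri).
4 of the 7 holidays fall on weekdays; the rest are weekends and were already excluded.
Business days: 221 − 4 = 217.

217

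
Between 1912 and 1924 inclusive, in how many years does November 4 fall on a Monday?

Day of week of November 4 in each year:
1912: Mon ✓, 1913: Tue, 1914: Wed, 1915: Thu, 1916: Sat, 1917: Sun, 1918: Mon ✓, 1919: Tue, 1920: Thu, 1921: Fri, 1922: Sat, 1923: Sun, 1924: Tue
Mondays: 1912, 1918.

2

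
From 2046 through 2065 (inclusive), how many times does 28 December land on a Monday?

3

Day of week of December 28 in each year:
2046: Fri, 2047: Sat, 2048: Mon ✓, 2049: Tue, 2050: Wed, 2051: Thu, 2052: Sat, 2053: Sun, 2054: Mon ✓, 2055: Tue, 2056: Thu, 2057: Fri, 2058: Sat, 2059: Sun, 2060: Tue, 2061: Wed, 2062: Thu, 2063: Fri, 2064: Sun, 2065: Mon ✓
Mondays: 2048, 2054, 2065.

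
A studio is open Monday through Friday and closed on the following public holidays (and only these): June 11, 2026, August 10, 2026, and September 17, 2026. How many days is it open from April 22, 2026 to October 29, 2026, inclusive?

April 22, 2026 is a Wednesday.
From April 22, 2026 to October 29, 2026 is 191 days inclusive.
191 = 7 × 27 + 2, so there are 27 full weeks plus 2 extra days.
Each full week contributes 5 weekdays (Mon–Fri): 27 × 5 = 135.
The 2 extra days are Wed, Thu — 2 of them qualify.
Total: 135 + 2 = 137.
Holidays: June 11, 2026 (Thu); August 10, 2026 (Mon); September 17, 2026 (Thu).
All 3 holidays fall on weekdays, so subtract 3.
Business days: 137 − 3 = 134.

134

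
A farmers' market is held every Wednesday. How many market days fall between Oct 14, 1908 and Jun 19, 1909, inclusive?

36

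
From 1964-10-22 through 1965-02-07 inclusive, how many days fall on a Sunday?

16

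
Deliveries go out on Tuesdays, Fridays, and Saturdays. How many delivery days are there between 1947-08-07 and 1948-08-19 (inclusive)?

162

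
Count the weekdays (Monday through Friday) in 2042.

261

1 January 2042 is a Wednesday.
The range spans 365 days (inclusive of both endpoints).
365 = 7 × 52 + 1, so there are 52 full weeks plus 1 extra day.
Each full week contributes 5 weekdays (Mon–Fri): 52 × 5 = 260.
The 1 extra day is Wed — 1 of them qualifies.
Total: 260 + 1 = 261.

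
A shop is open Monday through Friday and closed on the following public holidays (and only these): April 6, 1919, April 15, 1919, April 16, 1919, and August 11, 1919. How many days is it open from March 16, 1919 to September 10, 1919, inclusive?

March 16, 1919 is a Sunday.
That's 179 days from start to end, counting both.
179 = 7 × 25 + 4, so there are 25 full weeks plus 4 extra days.
Each full week contributes 5 weekdays (Mon–Fri): 25 × 5 = 125.
The 4 extra days are Sunday, Monday, Tuesday, Wednesday — 3 of them qualify.
Total: 125 + 3 = 128.
Holidays: April 6, 1919 (Sun); April 15, 1919 (Tue); April 16, 1919 (Wed); August 11, 1919 (Mon).
3 of the 4 holidays fall on weekdays; the rest are weekends and were already excluded.
Business days: 128 − 3 = 125.

125 working days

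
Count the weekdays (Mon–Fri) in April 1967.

1 April 1967 is a Saturday.
The range spans 30 days (inclusive of both endpoints).
30 = 7 × 4 + 2, so there are 4 full weeks plus 2 extra days.
Each full week contributes 5 weekdays (Mon–Fri): 4 × 5 = 20.
The 2 extra days are Sat, Sun — none qualify.
Total: 20 + 0 = 20.

20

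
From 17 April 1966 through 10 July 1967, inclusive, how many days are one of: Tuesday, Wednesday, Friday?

17 April 1966 is a Sunday.
From 17 April 1966 to 10 July 1967 is 450 days inclusive.
450 = 7 × 64 + 2, so there are 64 full weeks plus 2 extra days.
Each full week contributes 3 days from the set (Tue, Wed, Fri): 64 × 3 = 192.
The 2 extra days are Sun, Mon — none qualify.
Total: 192 + 0 = 192.

192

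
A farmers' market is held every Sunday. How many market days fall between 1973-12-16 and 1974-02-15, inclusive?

1973-12-16 is a Sunday.
That's 62 days from start to end, counting both.
62 = 7 × 8 + 6, so there are 8 full weeks plus 6 extra days.
Each full week contributes one Sunday: 8 so far.
The 6 extra days are Sunday, Monday, Tuesday, Wednesday, Thursday, Friday — 1 of them qualifies.
Total: 8 + 1 = 9.

9 Sundays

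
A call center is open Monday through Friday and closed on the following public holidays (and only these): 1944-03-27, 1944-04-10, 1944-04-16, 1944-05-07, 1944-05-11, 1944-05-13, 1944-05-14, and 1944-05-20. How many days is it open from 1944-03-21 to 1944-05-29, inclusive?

47

1944-03-21 is a Tuesday.
That's 70 days from start to end, counting both.
70 = 7 × 10, so the span is exactly 10 full weeks.
Each full week contributes 5 weekdays (Mon–Fri): 10 × 5 = 50.
Total: 50.
Holidays: 1944-03-27 (Mon); 1944-04-10 (Mon); 1944-04-16 (Sun); 1944-05-07 (Sun); 1944-05-11 (Thu); 1944-05-13 (Sat); 1944-05-14 (Sun); 1944-05-20 (Sat).
3 of the 8 holidays fall on weekdays; the rest are weekends and were already excluded.
Business days: 50 − 3 = 47.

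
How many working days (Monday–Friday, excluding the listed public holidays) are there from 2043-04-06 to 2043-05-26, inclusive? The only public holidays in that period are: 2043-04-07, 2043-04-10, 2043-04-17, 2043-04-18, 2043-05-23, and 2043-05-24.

34 working days

2043-04-06 is a Monday.
The range spans 51 days (inclusive of both endpoints).
51 = 7 × 7 + 2, so there are 7 full weeks plus 2 extra days.
Each full week contributes 5 weekdays (Mon–Fri): 7 × 5 = 35.
The 2 extra days are Mon, Tue — 2 of them qualify.
Total: 35 + 2 = 37.
Holidays: 2043-04-07 (Tue); 2043-04-10 (Fri); 2043-04-17 (Fri); 2043-04-18 (Sat); 2043-05-23 (Sat); 2043-05-24 (Sun).
3 of the 6 holidays fall on weekdays; the rest are weekends and were already excluded.
Business days: 37 − 3 = 34.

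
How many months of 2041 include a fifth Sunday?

A month has five Sundays exactly when Sunday falls within its first (length − 28) days.
Jan: 31 days, starts Tue → 5 of Tue, Wed, Thu
Feb: 28 days, starts Fri → 5 of (none)
Mar: 31 days, starts Fri → 5 of Fri, Sat, Sun ✓
Apr: 30 days, starts Mon → 5 of Mon, Tue
May: 31 days, starts Wed → 5 of Wed, Thu, Fri
Jun: 30 days, starts Sat → 5 of Sat, Sun ✓
Jul: 31 days, starts Mon → 5 of Mon, Tue, Wed
Aug: 31 days, starts Thu → 5 of Thu, Fri, Sat
Sep: 30 days, starts Sun → 5 of Sun, Mon ✓
Oct: 31 days, starts Tue → 5 of Tue, Wed, Thu
Nov: 30 days, starts Fri → 5 of Fri, Sat
Dec: 31 days, starts Sun → 5 of Sun, Mon, Tue ✓
Months with five Sundays: Mar, Jun, Sep, Dec.

4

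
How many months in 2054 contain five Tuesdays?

A month has five Tuesdays exactly when Tuesday falls within its first (length − 28) days.
Jan: 31 days, starts Thu → 5 of Thu, Fri, Sat
Feb: 28 days, starts Sun → 5 of (none)
Mar: 31 days, starts Sun → 5 of Sun, Mon, Tue ✓
Apr: 30 days, starts Wed → 5 of Wed, Thu
May: 31 days, starts Fri → 5 of Fri, Sat, Sun
Jun: 30 days, starts Mon → 5 of Mon, Tue ✓
Jul: 31 days, starts Wed → 5 of Wed, Thu, Fri
Aug: 31 days, starts Sat → 5 of Sat, Sun, Mon
Sep: 30 days, starts Tue → 5 of Tue, Wed ✓
Oct: 31 days, starts Thu → 5 of Thu, Fri, Sat
Nov: 30 days, starts Sun → 5 of Sun, Mon
Dec: 31 days, starts Tue → 5 of Tue, Wed, Thu ✓
Months with five Tuesdays: Mar, Jun, Sep, Dec.

4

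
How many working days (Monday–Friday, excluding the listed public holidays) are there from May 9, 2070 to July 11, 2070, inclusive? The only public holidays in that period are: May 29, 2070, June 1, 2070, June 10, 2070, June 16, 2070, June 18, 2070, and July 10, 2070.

May 9, 2070 is a Friday.
The range spans 64 days (inclusive of both endpoints).
64 = 7 × 9 + 1, so there are 9 full weeks plus 1 extra day.
Each full week contributes 5 weekdays (Mon–Fri): 9 × 5 = 45.
The 1 extra day is Fri — 1 of them qualifies.
Total: 45 + 1 = 46.
Holidays: May 29, 2070 (Thu); June 1, 2070 (Sun); June 10, 2070 (Tue); June 16, 2070 (Mon); June 18, 2070 (Wed); July 10, 2070 (Thu).
5 of the 6 holidays fall on weekdays; the rest are weekends and were already excluded.
Business days: 46 − 5 = 41.

41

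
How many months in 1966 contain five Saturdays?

A month has five Saturdays exactly when Saturday falls within its first (length − 28) days.
Jan: 31 days, starts Sat → 5 of Sat, Sun, Mon ✓
Feb: 28 days, starts Tue → 5 of (none)
Mar: 31 days, starts Tue → 5 of Tue, Wed, Thu
Apr: 30 days, starts Fri → 5 of Fri, Sat ✓
May: 31 days, starts Sun → 5 of Sun, Mon, Tue
Jun: 30 days, starts Wed → 5 of Wed, Thu
Jul: 31 days, starts Fri → 5 of Fri, Sat, Sun ✓
Aug: 31 days, starts Mon → 5 of Mon, Tue, Wed
Sep: 30 days, starts Thu → 5 of Thu, Fri
Oct: 31 days, starts Sat → 5 of Sat, Sun, Mon ✓
Nov: 30 days, starts Tue → 5 of Tue, Wed
Dec: 31 days, starts Thu → 5 of Thu, Fri, Sat ✓
Months with five Saturdays: Jan, Apr, Jul, Oct, Dec.

5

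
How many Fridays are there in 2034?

1 January 2034 is a Sunday.
The range spans 365 days (inclusive of both endpoints).
365 = 7 × 52 + 1, so there are 52 full weeks plus 1 extra day.
Each full week contributes one Friday: 52 so far.
The 1 extra day is Sunday — none qualify.
Total: 52 + 0 = 52.

52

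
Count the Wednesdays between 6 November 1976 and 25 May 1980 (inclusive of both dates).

185

6 November 1976 is a Saturday.
That's 1297 days from start to end, counting both.
1297 = 7 × 185 + 2, so there are 185 full weeks plus 2 extra days.
Each full week contributes one Wednesday: 185 so far.
The 2 extra days are Sat, Sun — none qualify.
Total: 185 + 0 = 185.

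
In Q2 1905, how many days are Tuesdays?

13

Apr 1, 1905 is a Saturday.
The range spans 91 days (inclusive of both endpoints).
91 = 7 × 13, so the span is exactly 13 full weeks.
Each full week contributes one Tuesday: 13 so far.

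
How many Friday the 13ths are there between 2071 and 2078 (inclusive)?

14

Friday-the-13ths by year:
2071: Feb, Mar, Nov
2072: May
2073: Jan, Oct
2074: Apr, Jul
2075: Sep, Dec
2076: Mar, Nov
2077: Aug
2078: May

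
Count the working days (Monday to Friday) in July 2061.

21 weekdays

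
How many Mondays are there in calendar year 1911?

1911-01-01 is a Sunday.
The range spans 365 days (inclusive of both endpoints).
365 = 7 × 52 + 1, so there are 52 full weeks plus 1 extra day.
Each full week contributes one Monday: 52 so far.
The 1 extra day is Sun — none qualify.
Total: 52 + 0 = 52.

52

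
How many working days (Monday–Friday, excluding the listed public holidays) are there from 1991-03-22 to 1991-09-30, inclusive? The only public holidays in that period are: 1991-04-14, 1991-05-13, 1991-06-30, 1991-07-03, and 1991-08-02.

1991-03-22 is a Friday.
That's 193 days from start to end, counting both.
193 = 7 × 27 + 4, so there are 27 full weeks plus 4 extra days.
Each full week contributes 5 weekdays (Mon–Fri): 27 × 5 = 135.
The 4 extra days are Fri, Sat, Sun, Mon — 2 of them qualify.
Total: 135 + 2 = 137.
Holidays: 1991-04-14 (Sun); 1991-05-13 (Mon); 1991-06-30 (Sun); 1991-07-03 (Wed); 1991-08-02 (Fri).
3 of the 5 holidays fall on weekdays; the rest are weekends and were already excluded.
Business days: 137 − 3 = 134.

134 working days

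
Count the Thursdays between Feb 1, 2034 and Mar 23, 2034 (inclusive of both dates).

Feb 1, 2034 is a Wednesday.
The range spans 51 days (inclusive of both endpoints).
51 = 7 × 7 + 2, so there are 7 full weeks plus 2 extra days.
Each full week contributes one Thursday: 7 so far.
The 2 extra days are Wednesday, Thursday — 1 of them qualifies.
Total: 7 + 1 = 8.

8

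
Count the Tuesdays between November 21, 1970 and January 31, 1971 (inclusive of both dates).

10

November 21, 1970 is a Saturday.
The range spans 72 days (inclusive of both endpoints).
72 = 7 × 10 + 2, so there are 10 full weeks plus 2 extra days.
Each full week contributes one Tuesday: 10 so far.
The 2 extra days are Sat, Sun — none qualify.
Total: 10 + 0 = 10.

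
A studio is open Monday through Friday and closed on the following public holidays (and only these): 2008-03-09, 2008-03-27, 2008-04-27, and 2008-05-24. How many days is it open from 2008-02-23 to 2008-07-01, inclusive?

2008-02-23 is a Saturday.
The range spans 130 days (inclusive of both endpoints).
130 = 7 × 18 + 4, so there are 18 full weeks plus 4 extra days.
Each full week contributes 5 weekdays (Mon–Fri): 18 × 5 = 90.
The 4 extra days are Saturday, Sunday, Monday, Tuesday — 2 of them qualify.
Total: 90 + 2 = 92.
Holidays: 2008-03-09 (Sun); 2008-03-27 (Thu); 2008-04-27 (Sun); 2008-05-24 (Sat).
1 of the 4 holidays fall on weekdays; the rest are weekends and were already excluded.
Business days: 92 − 1 = 91.

91 working days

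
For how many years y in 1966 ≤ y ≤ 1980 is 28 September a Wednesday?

Day of week of September 28 in each year:
1966: Wed ✓, 1967: Thu, 1968: Sat, 1969: Sun, 1970: Mon, 1971: Tue, 1972: Thu, 1973: Fri, 1974: Sat, 1975: Sun, 1976: Tue, 1977: Wed ✓, 1978: Thu, 1979: Fri, 1980: Sun
Wednesdays: 1966, 1977.

2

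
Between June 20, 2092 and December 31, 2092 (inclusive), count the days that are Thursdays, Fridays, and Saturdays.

83

June 20, 2092 is a Friday.
That's 195 days from start to end, counting both.
195 = 7 × 27 + 6, so there are 27 full weeks plus 6 extra days.
Each full week contributes 3 days from the set (Thu, Fri, Sat): 27 × 3 = 81.
The 6 extra days are Friday, Saturday, Sunday, Monday, Tuesday, Wednesday — 2 of them qualify.
Total: 81 + 2 = 83.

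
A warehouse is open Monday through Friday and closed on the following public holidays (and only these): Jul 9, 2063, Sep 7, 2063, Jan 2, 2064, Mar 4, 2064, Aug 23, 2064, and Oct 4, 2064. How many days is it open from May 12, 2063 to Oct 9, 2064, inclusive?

365

May 12, 2063 is a Saturday.
The range spans 517 days (inclusive of both endpoints).
517 = 7 × 73 + 6, so there are 73 full weeks plus 6 extra days.
Each full week contributes 5 weekdays (Mon–Fri): 73 × 5 = 365.
The 6 extra days are Sat, Sun, Mon, Tue, Wed, Thu — 4 of them qualify.
Total: 365 + 4 = 369.
Holidays: Jul 9, 2063 (Mon); Sep 7, 2063 (Fri); Jan 2, 2064 (Wed); Mar 4, 2064 (Tue); Aug 23, 2064 (Sat); Oct 4, 2064 (Sat).
4 of the 6 holidays fall on weekdays; the rest are weekends and were already excluded.
Business days: 369 − 4 = 365.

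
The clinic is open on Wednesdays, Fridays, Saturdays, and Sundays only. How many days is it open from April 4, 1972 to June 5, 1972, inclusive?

36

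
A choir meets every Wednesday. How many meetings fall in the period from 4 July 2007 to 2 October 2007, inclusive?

4 July 2007 is a Wednesday.
That's 91 days from start to end, counting both.
91 = 7 × 13, so the span is exactly 13 full weeks.
Each full week contributes one Wednesday: 13 so far.

13 Wednesdays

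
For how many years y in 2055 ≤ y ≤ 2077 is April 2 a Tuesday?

Day of week of April 2 in each year:
2055: Fri, 2056: Sun, 2057: Mon, 2058: Tue ✓, 2059: Wed, 2060: Fri, 2061: Sat, 2062: Sun, 2063: Mon, 2064: Wed, 2065: Thu, 2066: Fri, 2067: Sat, 2068: Mon, 2069: Tue ✓, 2070: Wed, 2071: Thu, 2072: Sat, 2073: Sun, 2074: Mon, 2075: Tue ✓, 2076: Thu, 2077: Fri
Tuesdays: 2058, 2069, 2075.

3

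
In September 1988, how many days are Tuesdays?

Sep 1, 1988 is a Thursday.
From Sep 1, 1988 to Sep 30, 1988 is 30 days inclusive.
30 = 7 × 4 + 2, so there are 4 full weeks plus 2 extra days.
Each full week contributes one Tuesday: 4 so far.
The 2 extra days are Thu, Fri — none qualify.
Total: 4 + 0 = 4.

4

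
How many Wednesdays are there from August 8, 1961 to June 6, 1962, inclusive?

August 8, 1961 is a Tuesday.
From August 8, 1961 to June 6, 1962 is 303 days inclusive.
303 = 7 × 43 + 2, so there are 43 full weeks plus 2 extra days.
Each full week contributes one Wednesday: 43 so far.
The 2 extra days are Tuesday, Wednesday — 1 of them qualifies.
Total: 43 + 1 = 44.

44 Wednesdays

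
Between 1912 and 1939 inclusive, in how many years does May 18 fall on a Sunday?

Day of week of May 18 in each year:
1912: Sat, 1913: Sun ✓, 1914: Mon, 1915: Tue, 1916: Thu, 1917: Fri, 1918: Sat, 1919: Sun ✓, 1920: Tue, 1921: Wed, 1922: Thu, 1923: Fri, 1924: Sun ✓, 1925: Mon, 1926: Tue, 1927: Wed, 1928: Fri, 1929: Sat, 1930: Sun ✓, 1931: Mon, 1932: Wed, 1933: Thu, 1934: Fri, 1935: Sat, 1936: Mon, 1937: Tue, 1938: Wed, 1939: Thu
Sundays: 1913, 1919, 1924, 1930.

4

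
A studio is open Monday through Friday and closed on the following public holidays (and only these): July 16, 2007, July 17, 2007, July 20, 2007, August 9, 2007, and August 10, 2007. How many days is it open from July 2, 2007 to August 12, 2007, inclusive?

July 2, 2007 is a Monday.
That's 42 days from start to end, counting both.
42 = 7 × 6, so the span is exactly 6 full weeks.
Each full week contributes 5 weekdays (Mon–Fri): 6 × 5 = 30.
Total: 30.
Holidays: July 16, 2007 (Mon); July 17, 2007 (Tue); July 20, 2007 (Fri); August 9, 2007 (Thu); August 10, 2007 (Fri).
All 5 holidays fall on weekdays, so subtract 5.
Business days: 30 − 5 = 25.

25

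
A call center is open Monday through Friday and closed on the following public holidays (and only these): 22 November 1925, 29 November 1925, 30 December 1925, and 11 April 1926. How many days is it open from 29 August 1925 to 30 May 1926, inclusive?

194 working days

29 August 1925 is a Saturday.
That's 275 days from start to end, counting both.
275 = 7 × 39 + 2, so there are 39 full weeks plus 2 extra days.
Each full week contributes 5 weekdays (Mon–Fri): 39 × 5 = 195.
The 2 extra days are Saturday, Sunday — none qualify.
Total: 195 + 0 = 195.
Holidays: 22 November 1925 (Sun); 29 November 1925 (Sun); 30 December 1925 (Wed); 11 April 1926 (Sun).
1 of the 4 holidays fall on weekdays; the rest are weekends and were already excluded.
Business days: 195 − 1 = 194.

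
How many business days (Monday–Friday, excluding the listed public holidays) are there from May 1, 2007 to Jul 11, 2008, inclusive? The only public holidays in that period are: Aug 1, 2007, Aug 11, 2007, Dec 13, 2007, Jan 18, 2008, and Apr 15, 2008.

310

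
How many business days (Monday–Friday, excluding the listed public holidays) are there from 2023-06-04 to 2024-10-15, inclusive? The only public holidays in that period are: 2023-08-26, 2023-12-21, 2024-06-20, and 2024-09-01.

355 business days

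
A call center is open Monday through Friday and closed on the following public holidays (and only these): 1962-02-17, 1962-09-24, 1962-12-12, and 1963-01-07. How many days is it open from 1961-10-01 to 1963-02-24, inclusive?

1961-10-01 is a Sunday.
That's 512 days from start to end, counting both.
512 = 7 × 73 + 1, so there are 73 full weeks plus 1 extra day.
Each full week contributes 5 weekdays (Mon–Fri): 73 × 5 = 365.
The 1 extra day is Sunday — none qualify.
Total: 365 + 0 = 365.
Holidays: 1962-02-17 (Sat); 1962-09-24 (Mon); 1962-12-12 (Wed); 1963-01-07 (Mon).
3 of the 4 holidays fall on weekdays; the rest are weekends and were already excluded.
Business days: 365 − 3 = 362.

362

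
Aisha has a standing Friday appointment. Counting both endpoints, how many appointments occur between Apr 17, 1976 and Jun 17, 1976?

8 Fridays

Apr 17, 1976 is a Saturday.
From Apr 17, 1976 to Jun 17, 1976 is 62 days inclusive.
62 = 7 × 8 + 6, so there are 8 full weeks plus 6 extra days.
Each full week contributes one Friday: 8 so far.
The 6 extra days are Sat, Sun, Mon, Tue, Wed, Thu — none qualify.
Total: 8 + 0 = 8.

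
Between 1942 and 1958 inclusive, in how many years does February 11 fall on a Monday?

Day of week of February 11 in each year:
1942: Wed, 1943: Thu, 1944: Fri, 1945: Sun, 1946: Mon ✓, 1947: Tue, 1948: Wed, 1949: Fri, 1950: Sat, 1951: Sun, 1952: Mon ✓, 1953: Wed, 1954: Thu, 1955: Fri, 1956: Sat, 1957: Mon ✓, 1958: Tue
Mondays: 1946, 1952, 1957.

3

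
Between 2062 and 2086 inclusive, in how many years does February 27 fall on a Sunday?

3

Day of week of February 27 in each year:
2062: Mon, 2063: Tue, 2064: Wed, 2065: Fri, 2066: Sat, 2067: Sun ✓, 2068: Mon, 2069: Wed, 2070: Thu, 2071: Fri, 2072: Sat, 2073: Mon, 2074: Tue, 2075: Wed, 2076: Thu, 2077: Sat, 2078: Sun ✓, 2079: Mon, 2080: Tue, 2081: Thu, 2082: Fri, 2083: Sat, 2084: Sun ✓, 2085: Tue, 2086: Wed
Sundays: 2067, 2078, 2084.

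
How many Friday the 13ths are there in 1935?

2

The 13th falls on a Friday when the month's 13th has weekday Fri.
Jan 13 is Sun; Feb 13 is Wed; Mar 13 is Wed; Apr 13 is Sat; May 13 is Mon; Jun 13 is Thu; Jul 13 is Sat; Aug 13 is Tue; Sep 13 is Fri ✓; Oct 13 is Sun; Nov 13 is Wed; Dec 13 is Fri ✓.
Friday the 13ths: Sep, Dec.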